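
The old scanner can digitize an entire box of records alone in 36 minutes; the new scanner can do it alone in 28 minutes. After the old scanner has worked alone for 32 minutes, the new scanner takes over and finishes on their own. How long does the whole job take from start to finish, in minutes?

316/9 minutes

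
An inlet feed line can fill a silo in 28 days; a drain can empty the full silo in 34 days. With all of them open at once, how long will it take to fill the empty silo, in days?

476/3 days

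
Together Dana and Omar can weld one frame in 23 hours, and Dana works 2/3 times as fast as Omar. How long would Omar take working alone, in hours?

115/3 hours

Let Omar's rate be r; then Dana's rate is (2/3)r, so together (2/3 + 1)r = (5/3)r = 1/23.
Thus r = 3/115 per hour.
Omar alone: 115/3 hours; Dana alone: 115/2 hours.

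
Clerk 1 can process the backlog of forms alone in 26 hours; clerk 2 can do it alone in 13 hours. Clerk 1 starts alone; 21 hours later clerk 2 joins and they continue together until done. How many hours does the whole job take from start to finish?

In 21 hours clerk 1 does 21/26 of the job, leaving 5/26.
Clerk 1 and clerk 2 together work at 3/26 per hour, so finishing takes 5/26 ÷ 3/26 = 5/3 hours.
Total time = 21 + 5/3 = 68/3 hours.

68/3 hours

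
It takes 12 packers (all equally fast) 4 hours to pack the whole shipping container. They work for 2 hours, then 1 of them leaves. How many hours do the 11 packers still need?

One packer does 1/48 of the job per hour.
After 2 hours with 12 packers, 1/2 is done (1/2 left).
With 11 packers the rate is 11/48, so the rest takes 1/2 ÷ 11/48 = 24/11 hours.

24/11 hours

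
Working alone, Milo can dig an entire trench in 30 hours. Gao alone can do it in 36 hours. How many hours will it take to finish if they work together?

With two workers the combined time is the product over the sum: 30·36/(30+36) = 1080/66 = 180/11 hours.

180/11 hours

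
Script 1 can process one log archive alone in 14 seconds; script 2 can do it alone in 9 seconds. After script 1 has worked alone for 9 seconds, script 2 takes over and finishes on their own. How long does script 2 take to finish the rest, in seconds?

45/14 seconds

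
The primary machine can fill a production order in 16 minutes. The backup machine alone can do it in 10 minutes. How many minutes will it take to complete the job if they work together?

Combined rate: 1/16 + 1/10 = (5 + 8)/80 = 13/80 per minute.
Time = 1 ÷ (13/80) = 80/13 minutes.

80/13 minutes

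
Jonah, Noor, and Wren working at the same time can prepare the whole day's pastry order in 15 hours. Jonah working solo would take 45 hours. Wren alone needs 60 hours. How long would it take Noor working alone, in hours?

36 hours

Combined rate is 1/15 per hour.
Known contribution: 1/45 + 1/60 = (4 + 3)/180 = 7/180 per hour.
So Noor's rate is 1/15 − 7/180 = 1/36, meaning 36 hours alone.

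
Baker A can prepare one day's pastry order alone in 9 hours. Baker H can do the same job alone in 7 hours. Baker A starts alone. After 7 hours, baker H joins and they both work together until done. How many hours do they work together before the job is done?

7/8 hours

In the first 7 hours baker A alone does 7/9 of the job, leaving 2/9.
Once everyone is working, combined rate: 1/9 + 1/7 = (7 + 9)/63 = 16/63 per hour.
Remaining 2/9 at 16/63 per hour takes 7/8 hours.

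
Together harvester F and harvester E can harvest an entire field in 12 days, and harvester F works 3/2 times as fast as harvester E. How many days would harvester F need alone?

20 days

Let harvester E's rate be r; then harvester F's rate is (3/2)r, so together (3/2 + 1)r = (5/2)r = 1/12.
Thus r = 1/30 per day.
Harvester E alone: 30 days; harvester F alone: 20 days.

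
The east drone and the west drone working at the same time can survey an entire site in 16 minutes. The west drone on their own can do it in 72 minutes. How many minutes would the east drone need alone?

Combined rate is 1/16 per minute.
Known contribution: 1/72 per minute.
So the east drone's rate is 1/16 − 1/72 = 7/144, meaning 144/7 minutes alone.

144/7 minutes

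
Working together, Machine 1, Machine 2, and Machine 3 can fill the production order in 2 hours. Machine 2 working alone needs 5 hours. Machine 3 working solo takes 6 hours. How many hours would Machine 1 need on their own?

15/2 hours

Combined rate is 1/2 per hour.
Known contribution: 1/5 + 1/6 = (6 + 5)/30 = 11/30 per hour.
So Machine 1's rate is 1/2 − 11/30 = 2/15, meaning 15/2 hours alone.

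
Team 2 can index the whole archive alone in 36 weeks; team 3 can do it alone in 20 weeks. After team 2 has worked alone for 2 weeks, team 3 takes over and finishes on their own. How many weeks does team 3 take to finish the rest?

170/9 weeks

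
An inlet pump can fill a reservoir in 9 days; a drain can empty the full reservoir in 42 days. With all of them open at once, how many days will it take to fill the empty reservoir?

126/11 days

Net rate = 1/9 − 1/42 = (14 − 3)/126 = 11/126 per day.
Filling time = 1 ÷ (11/126) = 126/11 days.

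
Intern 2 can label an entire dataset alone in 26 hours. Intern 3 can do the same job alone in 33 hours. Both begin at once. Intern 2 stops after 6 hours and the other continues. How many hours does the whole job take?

330/13 hours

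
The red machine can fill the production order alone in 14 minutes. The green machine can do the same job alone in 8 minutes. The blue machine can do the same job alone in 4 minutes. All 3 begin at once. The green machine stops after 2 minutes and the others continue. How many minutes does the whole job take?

In the first 2 minutes the combined rate is 25/56, so 25/28 of the job is done, leaving 3/28.
After the green machine leaves the rate is 9/28 per minute; the remaining 3/28 takes 1/3 minutes.
Total = 2 + 1/3 = 7/3 minutes.

7/3 minutes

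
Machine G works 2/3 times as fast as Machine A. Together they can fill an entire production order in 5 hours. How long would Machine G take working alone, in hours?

Let Machine A's rate be r; then Machine G's rate is (2/3)r, so together (2/3 + 1)r = (5/3)r = 1/5.
Thus r = 3/25 per hour.
Machine A alone: 25/3 hours; Machine G alone: 25/2 hours.

25/2 hours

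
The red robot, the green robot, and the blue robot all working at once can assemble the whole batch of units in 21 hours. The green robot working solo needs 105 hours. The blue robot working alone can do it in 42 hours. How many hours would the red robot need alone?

70 hours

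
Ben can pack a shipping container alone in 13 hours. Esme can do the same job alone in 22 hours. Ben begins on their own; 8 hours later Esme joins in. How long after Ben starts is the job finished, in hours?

78/7 hours

In the first 8 hours Ben alone does 8/13 of the job, leaving 5/13.
Once everyone is working, combined rate: 1/13 + 1/22 = (22 + 13)/286 = 35/286 per hour.
Remaining 5/13 at 35/286 per hour takes 22/7 hours.
Total from the start = 8 + 22/7 = 78/7 hours.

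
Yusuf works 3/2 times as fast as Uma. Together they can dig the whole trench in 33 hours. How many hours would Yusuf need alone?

55 hours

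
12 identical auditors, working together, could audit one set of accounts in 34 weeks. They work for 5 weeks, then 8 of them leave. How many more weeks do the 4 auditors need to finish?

87 weeks

One auditor does 1/408 of the job per week.
After 5 weeks with 12 auditors, 5/34 is done (29/34 left).
With 4 auditors the rate is 4/408 = 1/102, so the rest takes 29/34 ÷ 1/102 = 87 weeks.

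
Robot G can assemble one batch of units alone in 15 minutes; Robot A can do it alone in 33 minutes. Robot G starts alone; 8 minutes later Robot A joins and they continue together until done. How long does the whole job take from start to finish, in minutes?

In 8 minutes Robot G does 8/15 of the job, leaving 7/15.
Robot G and Robot A together work at 16/165 per minute, so finishing takes 7/15 ÷ 16/165 = 77/16 minutes.
Total time = 8 + 77/16 = 205/16 minutes.

205/16 minutes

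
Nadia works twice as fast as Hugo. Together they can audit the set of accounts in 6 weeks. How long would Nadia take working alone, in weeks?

Let Hugo's rate be r; then Nadia's rate is 2r, so together (2 + 1)r = 3r = 1/6.
Thus r = 1/18 per week.
Hugo alone: 18 weeks; Nadia alone: 9 weeks.

9 weeks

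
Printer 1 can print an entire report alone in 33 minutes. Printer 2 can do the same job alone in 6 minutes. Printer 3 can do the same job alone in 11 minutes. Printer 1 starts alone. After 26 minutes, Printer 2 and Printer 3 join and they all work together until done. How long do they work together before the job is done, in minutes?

14/19 minutes

In the first 26 minutes Printer 1 alone does 26/33 of the job, leaving 7/33.
Once everyone is working, combined rate: 1/33 + 1/6 + 1/11 = (2 + 11 + 6)/66 = 19/66 per minute.
Remaining 7/33 at 19/66 per minute takes 14/19 minutes.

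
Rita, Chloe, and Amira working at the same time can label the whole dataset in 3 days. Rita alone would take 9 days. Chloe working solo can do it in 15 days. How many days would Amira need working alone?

Combined rate is 1/3 per day.
Known contribution: 1/9 + 1/15 = (5 + 3)/45 = 8/45 per day.
So Amira's rate is 1/3 − 8/45 = 7/45, meaning 45/7 days alone.

45/7 days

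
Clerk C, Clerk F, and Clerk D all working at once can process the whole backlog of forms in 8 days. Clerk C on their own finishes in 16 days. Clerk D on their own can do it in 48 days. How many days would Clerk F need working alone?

24 days

Combined rate is 1/8 per day.
Known contribution: 1/16 + 1/48 = (3 + 1)/48 = 4/48 = 1/12 per day.
So Clerk F's rate is 1/8 − 1/12 = 1/24, meaning 24 days alone.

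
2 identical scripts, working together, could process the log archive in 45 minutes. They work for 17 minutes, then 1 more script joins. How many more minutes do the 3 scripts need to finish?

One script does 1/90 of the job per minute.
After 17 minutes with 2 scripts, 17/45 is done (28/45 left).
With 3 scripts the rate is 3/90 = 1/30, so the rest takes 28/45 ÷ 1/30 = 56/3 minutes.

56/3 minutes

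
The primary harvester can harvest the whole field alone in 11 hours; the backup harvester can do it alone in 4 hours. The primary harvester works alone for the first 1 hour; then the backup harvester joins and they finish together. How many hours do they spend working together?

In 1 hour the primary harvester does 1/11 of the job, leaving 10/11.
The primary harvester and the backup harvester together work at 15/44 per hour, so finishing takes 10/11 ÷ 15/44 = 8/3 hours.

8/3 hours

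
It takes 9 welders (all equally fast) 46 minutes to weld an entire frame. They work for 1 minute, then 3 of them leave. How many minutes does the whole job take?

One welder does 1/414 of the job per minute.
After 1 minute with 9 welders, 1/46 is done (45/46 left).
With 6 welders the rate is 6/414 = 1/69, so the rest takes 45/46 ÷ 1/69 = 135/2 minutes.
Total = 1 + 135/2 = 137/2 minutes.

137/2 minutes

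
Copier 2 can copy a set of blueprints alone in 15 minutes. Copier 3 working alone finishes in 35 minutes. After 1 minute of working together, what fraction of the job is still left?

Combined rate: 1/15 + 1/35 = (7 + 3)/105 = 10/105 = 2/21 per minute.
In 1 minute they complete 1·2/21 = 2/21 of the job.
So 19/21 remains.

19/21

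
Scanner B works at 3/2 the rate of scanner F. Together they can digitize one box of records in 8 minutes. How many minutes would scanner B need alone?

Let scanner F's rate be r; then scanner B's rate is (3/2)r, so together (3/2 + 1)r = (5/2)r = 1/8.
Thus r = 1/20 per minute.
Scanner F alone: 20 minutes; scanner B alone: 40/3 minutes.

40/3 minutes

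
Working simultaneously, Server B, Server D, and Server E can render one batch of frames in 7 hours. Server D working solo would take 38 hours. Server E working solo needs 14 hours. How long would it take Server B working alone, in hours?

Combined rate is 1/7 per hour.
Known contribution: 1/38 + 1/14 = (7 + 19)/266 = 26/266 = 13/133 per hour.
So Server B's rate is 1/7 − 13/133 = 6/133, meaning 133/6 hours alone.

133/6 hours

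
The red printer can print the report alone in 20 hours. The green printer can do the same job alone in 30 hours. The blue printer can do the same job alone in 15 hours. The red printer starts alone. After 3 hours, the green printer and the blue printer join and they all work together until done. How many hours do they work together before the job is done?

In the first 3 hours the red printer alone does 3/20 of the job, leaving 17/20.
Once everyone is working, combined rate: 1/20 + 1/30 + 1/15 = (3 + 2 + 4)/60 = 9/60 = 3/20 per hour.
Remaining 17/20 at 3/20 per hour takes 17/3 hours.

17/3 hours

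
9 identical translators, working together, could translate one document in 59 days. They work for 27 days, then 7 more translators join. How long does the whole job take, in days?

45 days

One translator does 1/531 of the job per day.
After 27 days with 9 translators, 27/59 is done (32/59 left).
With 16 translators the rate is 16/531, so the rest takes 32/59 ÷ 16/531 = 18 days.
Total = 27 + 18 = 45 days.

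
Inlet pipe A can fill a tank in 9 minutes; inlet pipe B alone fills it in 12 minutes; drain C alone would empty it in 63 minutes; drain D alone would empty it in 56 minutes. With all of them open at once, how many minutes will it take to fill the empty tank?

Net rate = 1/9 + 1/12 − 1/63 − 1/56 = (56 + 42 − 8 − 9)/504 = 81/504 = 9/56 per minute.
Filling time = 1 ÷ (9/56) = 56/9 minutes.

56/9 minutes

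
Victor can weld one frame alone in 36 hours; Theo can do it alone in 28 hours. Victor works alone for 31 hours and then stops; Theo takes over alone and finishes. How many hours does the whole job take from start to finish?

314/9 hours

In 31 hours Victor does 31/36 of the job, leaving 5/36.
Theo works at 1/28 per hour, so finishing takes 5/36 ÷ 1/28 = 35/9 hours.
Total time = 31 + 35/9 = 314/9 hours.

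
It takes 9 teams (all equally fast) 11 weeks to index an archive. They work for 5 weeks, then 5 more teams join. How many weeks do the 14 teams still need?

27/7 weeks

One team does 1/99 of the job per week.
After 5 weeks with 9 teams, 5/11 is done (6/11 left).
With 14 teams the rate is 14/99, so the rest takes 6/11 ÷ 14/99 = 27/7 weeks.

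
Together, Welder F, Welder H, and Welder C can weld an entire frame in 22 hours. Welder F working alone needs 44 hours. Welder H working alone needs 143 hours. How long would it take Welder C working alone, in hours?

Combined rate is 1/22 per hour.
Known contribution: 1/44 + 1/143 = (13 + 4)/572 = 17/572 per hour.
So Welder C's rate is 1/22 − 17/572 = 9/572, meaning 572/9 hours alone.

572/9 hours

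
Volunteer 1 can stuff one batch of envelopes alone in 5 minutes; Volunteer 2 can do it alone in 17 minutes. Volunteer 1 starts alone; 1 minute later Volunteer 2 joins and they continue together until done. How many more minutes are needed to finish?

34/11 minutes

In 1 minute Volunteer 1 does 1/5 of the job, leaving 4/5.
Volunteer 1 and Volunteer 2 together work at 22/85 per minute, so finishing takes 4/5 ÷ 22/85 = 34/11 minutes.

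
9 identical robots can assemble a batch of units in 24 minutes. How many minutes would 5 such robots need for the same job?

216/5 minutes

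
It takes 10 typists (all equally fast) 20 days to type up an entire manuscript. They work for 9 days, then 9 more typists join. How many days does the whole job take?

281/19 days

One typist does 1/200 of the job per day.
After 9 days with 10 typists, 9/20 is done (11/20 left).
With 19 typists the rate is 19/200, so the rest takes 11/20 ÷ 19/200 = 110/19 days.
Total = 9 + 110/19 = 281/19 days.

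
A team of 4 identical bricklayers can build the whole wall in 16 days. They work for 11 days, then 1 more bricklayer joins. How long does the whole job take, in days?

15 days

One bricklayer does 1/64 of the job per day.
After 11 days with 4 bricklayers, 11/16 is done (5/16 left).
With 5 bricklayers the rate is 5/64, so the rest takes 5/16 ÷ 5/64 = 4 days.
Total = 11 + 4 = 15 days.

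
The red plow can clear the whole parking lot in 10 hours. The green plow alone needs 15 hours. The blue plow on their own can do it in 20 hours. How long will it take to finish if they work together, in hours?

Combined rate: 1/10 + 1/15 + 1/20 = (6 + 4 + 3)/60 = 13/60 per hour.
Time = 1 ÷ (13/60) = 60/13 hours.

60/13 hours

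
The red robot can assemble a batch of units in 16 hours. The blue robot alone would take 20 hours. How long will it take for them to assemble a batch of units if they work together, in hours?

With two workers the combined time is the product over the sum: 16·20/(16+20) = 320/36 = 80/9 hours.

80/9 hours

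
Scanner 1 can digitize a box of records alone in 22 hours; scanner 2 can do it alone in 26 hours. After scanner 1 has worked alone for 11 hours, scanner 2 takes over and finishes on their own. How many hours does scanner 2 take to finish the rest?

In 11 hours scanner 1 does 11/22 = 1/2 of the job, leaving 1/2.
Scanner 2 works at 1/26 per hour, so finishing takes 1/2 ÷ 1/26 = 13 hours.

13 hours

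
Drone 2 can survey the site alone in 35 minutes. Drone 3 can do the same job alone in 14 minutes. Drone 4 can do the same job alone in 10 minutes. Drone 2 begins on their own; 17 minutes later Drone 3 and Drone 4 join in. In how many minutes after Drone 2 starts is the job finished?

137/7 minutes

In the first 17 minutes Drone 2 alone does 17/35 of the job, leaving 18/35.
Once everyone is working, combined rate: 1/35 + 1/14 + 1/10 = (2 + 5 + 7)/70 = 14/70 = 1/5 per minute.
Remaining 18/35 at 1/5 per minute takes 18/7 minutes.
Total from the start = 17 + 18/7 = 137/7 minutes.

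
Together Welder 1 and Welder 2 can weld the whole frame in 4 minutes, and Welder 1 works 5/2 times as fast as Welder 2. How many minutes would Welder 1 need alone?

28/5 minutes

Let Welder 2's rate be r; then Welder 1's rate is (5/2)r, so together (5/2 + 1)r = (7/2)r = 1/4.
Thus r = 1/14 per minute.
Welder 2 alone: 14 minutes; Welder 1 alone: 28/5 minutes.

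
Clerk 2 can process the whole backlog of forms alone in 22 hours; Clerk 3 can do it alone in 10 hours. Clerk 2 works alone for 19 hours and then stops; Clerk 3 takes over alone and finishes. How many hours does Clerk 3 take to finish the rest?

In 19 hours Clerk 2 does 19/22 of the job, leaving 3/22.
Clerk 3 works at 1/10 per hour, so finishing takes 3/22 ÷ 1/10 = 15/11 hours.

15/11 hours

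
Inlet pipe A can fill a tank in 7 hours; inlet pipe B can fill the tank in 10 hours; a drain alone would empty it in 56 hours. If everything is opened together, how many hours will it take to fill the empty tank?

Net rate = 1/7 + 1/10 − 1/56 = (40 + 28 − 5)/280 = 63/280 = 9/40 per hour.
Filling time = 1 ÷ (9/40) = 40/9 hours.

40/9 hours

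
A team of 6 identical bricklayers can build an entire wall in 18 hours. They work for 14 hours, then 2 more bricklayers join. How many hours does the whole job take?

17 hours

One bricklayer does 1/108 of the job per hour.
After 14 hours with 6 bricklayers, 7/9 is done (2/9 left).
With 8 bricklayers the rate is 8/108 = 2/27, so the rest takes 2/9 ÷ 2/27 = 3 hours.
Total = 14 + 3 = 17 hours.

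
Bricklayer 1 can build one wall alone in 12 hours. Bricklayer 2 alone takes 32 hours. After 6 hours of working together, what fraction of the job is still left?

5/16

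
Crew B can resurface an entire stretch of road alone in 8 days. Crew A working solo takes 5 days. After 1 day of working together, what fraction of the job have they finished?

13/40

Combined rate: 1/8 + 1/5 = (5 + 8)/40 = 13/40 per day.
In 1 day they complete 1·13/40 = 13/40 of the job.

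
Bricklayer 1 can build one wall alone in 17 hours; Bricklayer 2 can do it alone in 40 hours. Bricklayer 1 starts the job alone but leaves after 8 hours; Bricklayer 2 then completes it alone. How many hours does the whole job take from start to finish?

496/17 hours

In 8 hours Bricklayer 1 does 8/17 of the job, leaving 9/17.
Bricklayer 2 works at 1/40 per hour, so finishing takes 9/17 ÷ 1/40 = 360/17 hours.
Total time = 8 + 360/17 = 496/17 hours.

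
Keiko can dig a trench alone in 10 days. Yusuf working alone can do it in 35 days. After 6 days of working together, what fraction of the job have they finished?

27/35

Combined rate: 1/10 + 1/35 = (7 + 2)/70 = 9/70 per day.
In 6 days they complete 6·9/70 = 27/35 of the job.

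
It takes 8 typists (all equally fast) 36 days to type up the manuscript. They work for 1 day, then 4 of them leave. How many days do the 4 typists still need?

One typist does 1/288 of the job per day.
After 1 day with 8 typists, 1/36 is done (35/36 left).
With 4 typists the rate is 4/288 = 1/72, so the rest takes 35/36 ÷ 1/72 = 70 days.

70 days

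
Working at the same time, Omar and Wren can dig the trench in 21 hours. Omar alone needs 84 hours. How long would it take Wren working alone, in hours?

Combined rate is 1/21 per hour.
Known contribution: 1/84 per hour.
So Wren's rate is 1/21 − 1/84 = 1/28, meaning 28 hours alone.

28 hours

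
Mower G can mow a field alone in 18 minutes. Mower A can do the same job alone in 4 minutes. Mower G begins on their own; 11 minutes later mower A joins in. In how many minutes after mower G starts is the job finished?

135/11 minutes

In the first 11 minutes mower G alone does 11/18 of the job, leaving 7/18.
Once everyone is working, combined rate: 1/18 + 1/4 = (2 + 9)/36 = 11/36 per minute.
Remaining 7/18 at 11/36 per minute takes 14/11 minutes.
Total from the start = 11 + 14/11 = 135/11 minutes.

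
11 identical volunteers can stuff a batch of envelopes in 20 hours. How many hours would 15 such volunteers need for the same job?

Total work is 11·20 = 220 volunteer-hours.
With 15 volunteers: 220/15 = 44/3 hours.

44/3 hours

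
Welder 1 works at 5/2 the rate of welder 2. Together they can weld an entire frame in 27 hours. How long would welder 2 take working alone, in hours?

189/2 hours

Let welder 2's rate be r; then welder 1's rate is (5/2)r, so together (5/2 + 1)r = (7/2)r = 1/27.
Thus r = 2/189 per hour.
Welder 2 alone: 189/2 hours; welder 1 alone: 189/5 hours.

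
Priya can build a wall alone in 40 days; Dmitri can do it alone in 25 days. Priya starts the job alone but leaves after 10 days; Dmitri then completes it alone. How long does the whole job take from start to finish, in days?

115/4 days

In 10 days Priya does 10/40 = 1/4 of the job, leaving 3/4.
Dmitri works at 1/25 per day, so finishing takes 3/4 ÷ 1/25 = 75/4 days.
Total time = 10 + 75/4 = 115/4 days.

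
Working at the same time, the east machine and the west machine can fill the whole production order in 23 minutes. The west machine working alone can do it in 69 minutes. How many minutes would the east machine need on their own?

69/2 minutes

Combined rate is 1/23 per minute.
Known contribution: 1/69 per minute.
So the east machine's rate is 1/23 − 1/69 = 2/69, meaning 69/2 minutes alone.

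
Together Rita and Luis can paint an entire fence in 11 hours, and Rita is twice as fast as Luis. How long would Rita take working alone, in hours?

Let Luis's rate be r; then Rita's rate is 2r, so together (2 + 1)r = 3r = 1/11.
Thus r = 1/33 per hour.
Luis alone: 33 hours; Rita alone: 33/2 hours.

33/2 hours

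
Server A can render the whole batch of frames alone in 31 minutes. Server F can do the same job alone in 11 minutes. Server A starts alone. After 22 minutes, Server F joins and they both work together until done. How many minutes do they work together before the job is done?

In the first 22 minutes Server A alone does 22/31 of the job, leaving 9/31.
Once everyone is working, combined rate: 1/31 + 1/11 = (11 + 31)/341 = 42/341 per minute.
Remaining 9/31 at 42/341 per minute takes 33/14 minutes.

33/14 minutes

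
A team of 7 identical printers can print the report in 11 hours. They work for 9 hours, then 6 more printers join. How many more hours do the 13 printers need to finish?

14/13 hours

One printer does 1/77 of the job per hour.
After 9 hours with 7 printers, 9/11 is done (2/11 left).
With 13 printers the rate is 13/77, so the rest takes 2/11 ÷ 13/77 = 14/13 hours.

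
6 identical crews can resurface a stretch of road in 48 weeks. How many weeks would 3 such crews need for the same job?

Total work is 6·48 = 288 crew-weeks.
With 3 crews: 288/3 = 96 weeks.

96 weeks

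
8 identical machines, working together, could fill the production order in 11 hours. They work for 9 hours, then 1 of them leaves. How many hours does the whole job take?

79/7 hours

One machine does 1/88 of the job per hour.
After 9 hours with 8 machines, 9/11 is done (2/11 left).
With 7 machines the rate is 7/88, so the rest takes 2/11 ÷ 7/88 = 16/7 hours.
Total = 9 + 16/7 = 79/7 hours.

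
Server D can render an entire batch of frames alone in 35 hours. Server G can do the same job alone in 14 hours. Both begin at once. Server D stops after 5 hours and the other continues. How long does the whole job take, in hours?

12 hours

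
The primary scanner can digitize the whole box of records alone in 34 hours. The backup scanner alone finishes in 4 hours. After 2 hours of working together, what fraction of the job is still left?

Combined rate: 1/34 + 1/4 = (2 + 17)/68 = 19/68 per hour.
In 2 hours they complete 2·19/68 = 19/34 of the job.
So 15/34 remains.

15/34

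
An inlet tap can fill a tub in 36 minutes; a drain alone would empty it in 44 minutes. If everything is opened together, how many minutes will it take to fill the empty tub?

198 minutes

Net rate = 1/36 − 1/44 = (11 − 9)/396 = 2/396 = 1/198 per minute.
Filling time = 1 ÷ (1/198) = 198 minutes.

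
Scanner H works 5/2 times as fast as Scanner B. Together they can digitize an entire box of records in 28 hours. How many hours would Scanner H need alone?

196/5 hours

Let Scanner B's rate be r; then Scanner H's rate is (5/2)r, so together (5/2 + 1)r = (7/2)r = 1/28.
Thus r = 1/98 per hour.
Scanner B alone: 98 hours; Scanner H alone: 196/5 hours.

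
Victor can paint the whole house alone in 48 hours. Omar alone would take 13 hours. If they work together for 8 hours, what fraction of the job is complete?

61/78

Combined rate: 1/48 + 1/13 = (13 + 48)/624 = 61/624 per hour.
In 8 hours they complete 8·61/624 = 61/78 of the job.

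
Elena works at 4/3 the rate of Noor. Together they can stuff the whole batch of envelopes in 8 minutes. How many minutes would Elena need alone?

Let Noor's rate be r; then Elena's rate is (4/3)r, so together (4/3 + 1)r = (7/3)r = 1/8.
Thus r = 3/56 per minute.
Noor alone: 56/3 minutes; Elena alone: 14 minutes.

14 minutes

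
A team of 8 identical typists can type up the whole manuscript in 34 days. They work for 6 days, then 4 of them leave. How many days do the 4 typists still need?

56 days

One typist does 1/272 of the job per day.
After 6 days with 8 typists, 3/17 is done (14/17 left).
With 4 typists the rate is 4/272 = 1/68, so the rest takes 14/17 ÷ 1/68 = 56 days.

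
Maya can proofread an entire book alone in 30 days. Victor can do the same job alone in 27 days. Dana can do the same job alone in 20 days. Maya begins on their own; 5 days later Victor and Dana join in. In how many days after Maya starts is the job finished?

In the first 5 days Maya alone does 5/30 = 1/6 of the job, leaving 5/6.
Once everyone is working, combined rate: 1/30 + 1/27 + 1/20 = (18 + 20 + 27)/540 = 65/540 = 13/108 per day.
Remaining 5/6 at 13/108 per day takes 90/13 days.
Total from the start = 5 + 90/13 = 155/13 days.

155/13 days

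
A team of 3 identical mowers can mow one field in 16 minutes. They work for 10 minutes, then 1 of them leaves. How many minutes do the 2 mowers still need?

9 minutes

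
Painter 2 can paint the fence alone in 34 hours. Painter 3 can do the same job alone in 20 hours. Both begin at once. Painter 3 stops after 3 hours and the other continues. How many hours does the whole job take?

289/10 hours

In the first 3 hours the combined rate is 27/340, so 81/340 of the job is done, leaving 259/340.
After painter 3 leaves the rate is 1/34 per hour; the remaining 259/340 takes 259/10 hours.
Total = 3 + 259/10 = 289/10 hours.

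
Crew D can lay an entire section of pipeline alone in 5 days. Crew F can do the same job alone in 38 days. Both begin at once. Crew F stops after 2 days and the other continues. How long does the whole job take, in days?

90/19 days

In the first 2 days the combined rate is 43/190, so 43/95 of the job is done, leaving 52/95.
After crew F leaves the rate is 1/5 per day; the remaining 52/95 takes 52/19 days.
Total = 2 + 52/19 = 90/19 days.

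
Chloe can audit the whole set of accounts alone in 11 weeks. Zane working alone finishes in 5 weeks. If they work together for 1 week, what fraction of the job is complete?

16/55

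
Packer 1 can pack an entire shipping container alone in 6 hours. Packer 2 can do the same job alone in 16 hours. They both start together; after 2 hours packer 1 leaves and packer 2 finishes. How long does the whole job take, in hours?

In the first 2 hours the combined rate is 11/48, so 11/24 of the job is done, leaving 13/24.
After packer 1 leaves the rate is 1/16 per hour; the remaining 13/24 takes 26/3 hours.
Total = 2 + 26/3 = 32/3 hours.

32/3 hours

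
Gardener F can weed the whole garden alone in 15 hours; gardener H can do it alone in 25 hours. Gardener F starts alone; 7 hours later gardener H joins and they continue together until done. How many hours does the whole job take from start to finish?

12 hours

In 7 hours gardener F does 7/15 of the job, leaving 8/15.
Gardener F and gardener H together work at 8/75 per hour, so finishing takes 8/15 ÷ 8/75 = 5 hours.
Total time = 7 + 5 = 12 hours.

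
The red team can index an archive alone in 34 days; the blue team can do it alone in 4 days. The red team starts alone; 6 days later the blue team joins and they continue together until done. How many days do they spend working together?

56/19 days

In 6 days the red team does 6/34 = 3/17 of the job, leaving 14/17.
The red team and the blue team together work at 19/68 per day, so finishing takes 14/17 ÷ 19/68 = 56/19 days.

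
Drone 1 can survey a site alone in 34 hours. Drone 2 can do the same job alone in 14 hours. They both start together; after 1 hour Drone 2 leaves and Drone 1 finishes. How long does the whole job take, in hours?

221/7 hours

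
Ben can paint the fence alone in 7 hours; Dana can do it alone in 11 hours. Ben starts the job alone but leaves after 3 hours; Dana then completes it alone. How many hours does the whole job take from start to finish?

In 3 hours Ben does 3/7 of the job, leaving 4/7.
Dana works at 1/11 per hour, so finishing takes 4/7 ÷ 1/11 = 44/7 hours.
Total time = 3 + 44/7 = 65/7 hours.

65/7 hours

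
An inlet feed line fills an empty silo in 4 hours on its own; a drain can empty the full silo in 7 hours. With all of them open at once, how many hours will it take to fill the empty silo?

28/3 hours

Net rate = 1/4 − 1/7 = (7 − 4)/28 = 3/28 per hour.
Filling time = 1 ÷ (3/28) = 28/3 hours.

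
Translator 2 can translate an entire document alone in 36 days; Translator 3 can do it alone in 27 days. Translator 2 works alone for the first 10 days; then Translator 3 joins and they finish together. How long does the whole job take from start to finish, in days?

148/7 days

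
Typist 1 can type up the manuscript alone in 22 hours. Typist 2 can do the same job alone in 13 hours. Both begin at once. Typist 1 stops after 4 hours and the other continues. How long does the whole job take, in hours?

117/11 hours

In the first 4 hours the combined rate is 35/286, so 70/143 of the job is done, leaving 73/143.
After typist 1 leaves the rate is 1/13 per hour; the remaining 73/143 takes 73/11 hours.
Total = 4 + 73/11 = 117/11 hours.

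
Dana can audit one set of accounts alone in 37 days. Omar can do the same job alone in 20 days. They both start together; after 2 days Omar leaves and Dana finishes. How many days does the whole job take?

333/10 days

In the first 2 days the combined rate is 57/740, so 57/370 of the job is done, leaving 313/370.
After Omar leaves the rate is 1/37 per day; the remaining 313/370 takes 313/10 days.
Total = 2 + 313/10 = 333/10 days.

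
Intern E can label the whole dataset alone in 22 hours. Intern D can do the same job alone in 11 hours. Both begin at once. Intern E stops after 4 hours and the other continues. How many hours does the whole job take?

In the first 4 hours the combined rate is 3/22, so 6/11 of the job is done, leaving 5/11.
After intern E leaves the rate is 1/11 per hour; the remaining 5/11 takes 5 hours.
Total = 4 + 5 = 9 hours.

9 hours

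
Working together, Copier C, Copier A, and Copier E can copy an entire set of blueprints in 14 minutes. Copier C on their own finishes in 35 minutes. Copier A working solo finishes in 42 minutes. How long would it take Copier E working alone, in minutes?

105/2 minutes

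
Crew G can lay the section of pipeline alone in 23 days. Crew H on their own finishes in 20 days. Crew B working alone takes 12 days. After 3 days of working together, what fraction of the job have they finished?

61/115

Combined rate: 1/23 + 1/20 + 1/12 = (60 + 69 + 115)/1380 = 244/1380 = 61/345 per day.
In 3 days they complete 3·61/345 = 61/115 of the job.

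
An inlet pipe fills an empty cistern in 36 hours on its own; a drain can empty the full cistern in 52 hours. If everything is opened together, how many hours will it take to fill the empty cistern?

117 hours

Net rate = 1/36 − 1/52 = (13 − 9)/468 = 4/468 = 1/117 per hour.
Filling time = 1 ÷ (1/117) = 117 hours.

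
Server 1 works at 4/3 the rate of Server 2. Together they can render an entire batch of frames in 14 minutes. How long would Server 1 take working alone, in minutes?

Let Server 2's rate be r; then Server 1's rate is (4/3)r, so together (4/3 + 1)r = (7/3)r = 1/14.
Thus r = 3/98 per minute.
Server 2 alone: 98/3 minutes; Server 1 alone: 49/2 minutes.

49/2 minutes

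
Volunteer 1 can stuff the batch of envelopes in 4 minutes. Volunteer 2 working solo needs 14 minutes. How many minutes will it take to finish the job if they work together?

Combined rate: 1/4 + 1/14 = (7 + 2)/28 = 9/28 per minute.
Time = 1 ÷ (9/28) = 28/9 minutes.

28/9 minutes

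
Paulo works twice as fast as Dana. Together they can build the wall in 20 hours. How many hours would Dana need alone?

60 hours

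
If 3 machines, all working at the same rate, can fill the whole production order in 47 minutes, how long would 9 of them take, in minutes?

47/3 minutes

Total work is 3·47 = 141 machine-minutes.
With 9 machines: 141/9 = 47/3 minutes.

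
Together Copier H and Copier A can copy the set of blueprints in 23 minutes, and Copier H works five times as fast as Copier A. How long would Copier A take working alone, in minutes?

138 minutes

Let Copier A's rate be r; then Copier H's rate is 5r, so together (5 + 1)r = 6r = 1/23.
Thus r = 1/138 per minute.
Copier A alone: 138 minutes; Copier H alone: 138/5 minutes.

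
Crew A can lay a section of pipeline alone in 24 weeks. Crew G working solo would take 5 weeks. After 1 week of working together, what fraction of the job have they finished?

29/120

Combined rate: 1/24 + 1/5 = (5 + 24)/120 = 29/120 per week.
In 1 week they complete 1·29/120 = 29/120 of the job.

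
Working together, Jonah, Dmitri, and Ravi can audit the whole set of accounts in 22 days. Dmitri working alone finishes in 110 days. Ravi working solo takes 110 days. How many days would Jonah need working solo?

Combined rate is 1/22 per day.
Known contribution: 1/110 + 1/110 = (1 + 1)/110 = 2/110 = 1/55 per day.
So Jonah's rate is 1/22 − 1/55 = 3/110, meaning 110/3 days alone.

110/3 days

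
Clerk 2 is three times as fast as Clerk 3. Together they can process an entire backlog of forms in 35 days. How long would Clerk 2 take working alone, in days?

Let Clerk 3's rate be r; then Clerk 2's rate is 3r, so together (3 + 1)r = 4r = 1/35.
Thus r = 1/140 per day.
Clerk 3 alone: 140 days; Clerk 2 alone: 140/3 days.

140/3 days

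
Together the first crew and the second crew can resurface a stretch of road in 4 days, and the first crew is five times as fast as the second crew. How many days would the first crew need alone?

Let the second crew's rate be r; then the first crew's rate is 5r, so together (5 + 1)r = 6r = 1/4.
Thus r = 1/24 per day.
The second crew alone: 24 days; the first crew alone: 24/5 days.

24/5 days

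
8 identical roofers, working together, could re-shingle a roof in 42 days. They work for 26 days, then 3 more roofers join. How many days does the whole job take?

414/11 days

One roofer does 1/336 of the job per day.
After 26 days with 8 roofers, 13/21 is done (8/21 left).
With 11 roofers the rate is 11/336, so the rest takes 8/21 ÷ 11/336 = 128/11 days.
Total = 26 + 128/11 = 414/11 days.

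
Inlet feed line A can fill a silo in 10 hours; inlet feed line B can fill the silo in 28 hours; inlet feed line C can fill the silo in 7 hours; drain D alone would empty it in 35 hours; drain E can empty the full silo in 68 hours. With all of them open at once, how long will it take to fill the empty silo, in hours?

Net rate = 1/10 + 1/28 + 1/7 − 1/35 − 1/68 = (238 + 85 + 340 − 68 − 35)/2380 = 560/2380 = 4/17 per hour.
Filling time = 1 ÷ (4/17) = 17/4 hours.

17/4 hours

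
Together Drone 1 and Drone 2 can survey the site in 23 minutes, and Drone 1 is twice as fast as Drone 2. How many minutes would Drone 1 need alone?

Let Drone 2's rate be r; then Drone 1's rate is 2r, so together (2 + 1)r = 3r = 1/23.
Thus r = 1/69 per minute.
Drone 2 alone: 69 minutes; Drone 1 alone: 69/2 minutes.

69/2 minutes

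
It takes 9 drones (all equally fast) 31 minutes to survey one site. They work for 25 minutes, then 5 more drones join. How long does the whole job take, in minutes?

202/7 minutes

One drone does 1/279 of the job per minute.
After 25 minutes with 9 drones, 25/31 is done (6/31 left).
With 14 drones the rate is 14/279, so the rest takes 6/31 ÷ 14/279 = 27/7 minutes.
Total = 25 + 27/7 = 202/7 minutes.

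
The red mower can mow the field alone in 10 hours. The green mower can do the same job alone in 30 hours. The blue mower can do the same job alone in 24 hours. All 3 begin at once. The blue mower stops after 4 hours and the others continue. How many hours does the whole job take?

In the first 4 hours the combined rate is 7/40, so 7/10 of the job is done, leaving 3/10.
After the blue mower leaves the rate is 2/15 per hour; the remaining 3/10 takes 9/4 hours.
Total = 4 + 9/4 = 25/4 hours.

25/4 hours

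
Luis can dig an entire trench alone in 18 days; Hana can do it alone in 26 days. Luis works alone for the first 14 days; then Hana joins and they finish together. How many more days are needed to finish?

26/11 days

In 14 days Luis does 14/18 = 7/9 of the job, leaving 2/9.
Luis and Hana together work at 11/117 per day, so finishing takes 2/9 ÷ 11/117 = 26/11 days.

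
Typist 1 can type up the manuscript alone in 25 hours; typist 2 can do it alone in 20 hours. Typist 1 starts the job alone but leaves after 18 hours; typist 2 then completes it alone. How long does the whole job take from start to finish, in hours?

In 18 hours typist 1 does 18/25 of the job, leaving 7/25.
Typist 2 works at 1/20 per hour, so finishing takes 7/25 ÷ 1/20 = 28/5 hours.
Total time = 18 + 28/5 = 118/5 hours.

118/5 hours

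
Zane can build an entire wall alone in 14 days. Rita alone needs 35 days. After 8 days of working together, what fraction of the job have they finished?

Combined rate: 1/14 + 1/35 = (5 + 2)/70 = 7/70 = 1/10 per day.
In 8 days they complete 8·1/10 = 4/5 of the job.

4/5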